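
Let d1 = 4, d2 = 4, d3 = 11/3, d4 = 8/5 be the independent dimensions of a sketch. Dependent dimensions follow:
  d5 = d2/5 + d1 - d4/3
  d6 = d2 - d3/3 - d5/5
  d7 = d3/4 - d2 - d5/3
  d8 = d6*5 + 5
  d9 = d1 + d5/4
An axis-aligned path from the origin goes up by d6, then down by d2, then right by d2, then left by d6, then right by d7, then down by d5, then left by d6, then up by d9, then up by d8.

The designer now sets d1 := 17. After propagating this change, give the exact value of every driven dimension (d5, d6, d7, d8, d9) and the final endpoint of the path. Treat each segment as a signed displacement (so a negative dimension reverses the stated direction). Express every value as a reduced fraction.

Apply edit: d1 := 17
  d5 = d2/5 + d1 - d4/3 = 259/15
  d6 = d2 - d3/3 - d5/5 = -152/225
  d7 = d3/4 - d2 - d5/3 = -1591/180
  d8 = d6*5 + 5 = 73/45
  d9 = d1 + d5/4 = 1279/60
Walk from origin (0, 0):
  seg 1: up by d6 = -152/225 → (0, -152/225)
  seg 2: down by d2 = 4 → (0, -1052/225)
  seg 3: right by d2 = 4 → (4, -1052/225)
  seg 4: left by d6 = -152/225 → (1052/225, -1052/225)
  seg 5: right by d7 = -1591/180 → (-1249/300, -1052/225)
  seg 6: down by d5 = 259/15 → (-1249/300, -4937/225)
  seg 7: left by d6 = -152/225 → (-3139/900, -4937/225)
  seg 8: up by d9 = 1279/60 → (-3139/900, -563/900)
  seg 9: up by d8 = 73/45 → (-3139/900, 299/300)

d5 = 259/15
d6 = -152/225
d7 = -1591/180
d8 = 73/45
d9 = 1279/60
endpoint = (-3139/900, 299/300)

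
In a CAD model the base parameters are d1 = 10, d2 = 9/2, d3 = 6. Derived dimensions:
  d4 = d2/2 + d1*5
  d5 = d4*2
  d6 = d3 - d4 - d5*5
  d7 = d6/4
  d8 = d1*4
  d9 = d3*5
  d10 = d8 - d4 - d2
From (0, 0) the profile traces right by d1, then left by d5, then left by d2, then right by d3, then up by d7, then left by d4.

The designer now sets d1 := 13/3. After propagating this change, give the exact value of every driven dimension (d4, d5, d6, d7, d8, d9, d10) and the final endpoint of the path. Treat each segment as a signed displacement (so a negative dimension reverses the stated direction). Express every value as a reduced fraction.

Apply edit: d1 := 13/3
  d4 = d2/2 + d1*5 = 287/12
  d5 = d4*2 = 287/6
  d6 = d3 - d4 - d5*5 = -3085/12
  d7 = d6/4 = -3085/48
  d8 = d1*4 = 52/3
  d9 = d3*5 = 30
  d10 = d8 - d4 - d2 = -133/12
Walk from origin (0, 0):
  seg 1: right by d1 = 13/3 → (13/3, 0)
  seg 2: left by d5 = 287/6 → (-87/2, 0)
  seg 3: left by d2 = 9/2 → (-48, 0)
  seg 4: right by d3 = 6 → (-42, 0)
  seg 5: up by d7 = -3085/48 → (-42, -3085/48)
  seg 6: left by d4 = 287/12 → (-791/12, -3085/48)

d4 = 287/12
d5 = 287/6
d6 = -3085/12
d7 = -3085/48
d8 = 52/3
d9 = 30
d10 = -133/12
endpoint = (-791/12, -3085/48)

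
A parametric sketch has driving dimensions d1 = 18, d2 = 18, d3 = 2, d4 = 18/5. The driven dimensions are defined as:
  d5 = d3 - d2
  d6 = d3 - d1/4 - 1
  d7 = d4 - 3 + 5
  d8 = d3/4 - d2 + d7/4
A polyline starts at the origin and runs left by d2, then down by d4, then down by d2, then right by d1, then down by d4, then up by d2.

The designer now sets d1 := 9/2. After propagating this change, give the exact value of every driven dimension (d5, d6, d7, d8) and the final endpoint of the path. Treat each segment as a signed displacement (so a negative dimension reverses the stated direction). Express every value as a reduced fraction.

Apply edit: d1 := 9/2
  d5 = d3 - d2 = -16
  d6 = d3 - d1/4 - 1 = -1/8
  d7 = d4 - 3 + 5 = 28/5
  d8 = d3/4 - d2 + d7/4 = -161/10
Walk from origin (0, 0):
  seg 1: left by d2 = 18 → (-18, 0)
  seg 2: down by d4 = 18/5 → (-18, -18/5)
  seg 3: down by d2 = 18 → (-18, -108/5)
  seg 4: right by d1 = 9/2 → (-27/2, -108/5)
  seg 5: down by d4 = 18/5 → (-27/2, -126/5)
  seg 6: up by d2 = 18 → (-27/2, -36/5)

d5 = -16
d6 = -1/8
d7 = 28/5
d8 = -161/10
endpoint = (-27/2, -36/5)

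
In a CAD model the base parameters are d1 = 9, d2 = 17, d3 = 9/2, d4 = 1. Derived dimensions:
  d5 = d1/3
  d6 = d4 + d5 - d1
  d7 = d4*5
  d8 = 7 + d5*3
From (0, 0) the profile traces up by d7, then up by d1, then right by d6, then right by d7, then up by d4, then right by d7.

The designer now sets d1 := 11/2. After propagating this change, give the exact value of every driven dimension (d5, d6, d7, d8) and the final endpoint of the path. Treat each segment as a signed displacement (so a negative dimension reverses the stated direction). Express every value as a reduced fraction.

d5 = 11/6
d6 = -8/3
d7 = 5
d8 = 25/2
endpoint = (22/3, 23/2)

Apply edit: d1 := 11/2
  d5 = d1/3 = 11/6
  d6 = d4 + d5 - d1 = -8/3
  d7 = d4*5 = 5
  d8 = 7 + d5*3 = 25/2
Walk from origin (0, 0):
  seg 1: up by d7 = 5 → (0, 5)
  seg 2: up by d1 = 11/2 → (0, 21/2)
  seg 3: right by d6 = -8/3 → (-8/3, 21/2)
  seg 4: right by d7 = 5 → (7/3, 21/2)
  seg 5: up by d4 = 1 → (7/3, 23/2)
  seg 6: right by d7 = 5 → (22/3, 23/2)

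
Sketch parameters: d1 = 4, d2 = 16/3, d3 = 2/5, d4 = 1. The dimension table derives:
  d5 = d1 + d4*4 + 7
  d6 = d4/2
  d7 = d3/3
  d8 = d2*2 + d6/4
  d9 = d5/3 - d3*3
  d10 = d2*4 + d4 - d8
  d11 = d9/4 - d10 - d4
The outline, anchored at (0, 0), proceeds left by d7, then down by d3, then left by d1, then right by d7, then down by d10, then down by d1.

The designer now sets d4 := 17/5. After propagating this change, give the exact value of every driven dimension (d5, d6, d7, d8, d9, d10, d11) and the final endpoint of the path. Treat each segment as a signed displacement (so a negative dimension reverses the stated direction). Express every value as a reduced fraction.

Apply edit: d4 := 17/5
  d5 = d1 + d4*4 + 7 = 123/5
  d6 = d4/2 = 17/10
  d7 = d3/3 = 2/15
  d8 = d2*2 + d6/4 = 1331/120
  d9 = d5/3 - d3*3 = 7
  d10 = d2*4 + d4 - d8 = 1637/120
  d11 = d9/4 - d10 - d4 = -367/24
Walk from origin (0, 0):
  seg 1: left by d7 = 2/15 → (-2/15, 0)
  seg 2: down by d3 = 2/5 → (-2/15, -2/5)
  seg 3: left by d1 = 4 → (-62/15, -2/5)
  seg 4: right by d7 = 2/15 → (-4, -2/5)
  seg 5: down by d10 = 1637/120 → (-4, -337/24)
  seg 6: down by d1 = 4 → (-4, -433/24)

d5 = 123/5
d6 = 17/10
d7 = 2/15
d8 = 1331/120
d9 = 7
d10 = 1637/120
d11 = -367/24
endpoint = (-4, -433/24)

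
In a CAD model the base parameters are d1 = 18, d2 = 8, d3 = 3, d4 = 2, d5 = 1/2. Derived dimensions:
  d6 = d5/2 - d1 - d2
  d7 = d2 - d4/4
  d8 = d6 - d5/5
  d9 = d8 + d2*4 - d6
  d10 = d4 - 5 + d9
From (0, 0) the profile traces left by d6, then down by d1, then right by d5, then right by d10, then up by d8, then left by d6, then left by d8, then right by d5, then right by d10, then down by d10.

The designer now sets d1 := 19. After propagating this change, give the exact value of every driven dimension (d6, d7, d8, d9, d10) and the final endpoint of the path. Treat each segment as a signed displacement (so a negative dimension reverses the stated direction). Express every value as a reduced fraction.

d6 = -107/4
d7 = 15/2
d8 = -537/20
d9 = 319/10
d10 = 289/10
endpoint = (2783/20, -299/4)

Apply edit: d1 := 19
  d6 = d5/2 - d1 - d2 = -107/4
  d7 = d2 - d4/4 = 15/2
  d8 = d6 - d5/5 = -537/20
  d9 = d8 + d2*4 - d6 = 319/10
  d10 = d4 - 5 + d9 = 289/10
Walk from origin (0, 0):
  seg 1: left by d6 = -107/4 → (107/4, 0)
  seg 2: down by d1 = 19 → (107/4, -19)
  seg 3: right by d5 = 1/2 → (109/4, -19)
  seg 4: right by d10 = 289/10 → (1123/20, -19)
  seg 5: up by d8 = -537/20 → (1123/20, -917/20)
  seg 6: left by d6 = -107/4 → (829/10, -917/20)
  seg 7: left by d8 = -537/20 → (439/4, -917/20)
  seg 8: right by d5 = 1/2 → (441/4, -917/20)
  seg 9: right by d10 = 289/10 → (2783/20, -917/20)
  seg 10: down by d10 = 289/10 → (2783/20, -299/4)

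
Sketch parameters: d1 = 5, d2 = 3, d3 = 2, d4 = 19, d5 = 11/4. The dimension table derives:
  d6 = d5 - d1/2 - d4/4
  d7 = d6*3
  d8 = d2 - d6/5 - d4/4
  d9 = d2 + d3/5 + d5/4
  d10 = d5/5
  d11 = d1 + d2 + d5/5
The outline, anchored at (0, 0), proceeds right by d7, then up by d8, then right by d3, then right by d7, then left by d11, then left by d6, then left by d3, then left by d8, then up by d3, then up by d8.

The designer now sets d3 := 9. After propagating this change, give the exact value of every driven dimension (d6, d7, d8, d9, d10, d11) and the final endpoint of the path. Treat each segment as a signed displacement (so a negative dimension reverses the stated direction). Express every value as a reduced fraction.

d6 = -9/2
d7 = -27/2
d8 = -17/20
d9 = 439/80
d10 = 11/20
d11 = 171/20
endpoint = (-151/5, 73/10)

Apply edit: d3 := 9
  d6 = d5 - d1/2 - d4/4 = -9/2
  d7 = d6*3 = -27/2
  d8 = d2 - d6/5 - d4/4 = -17/20
  d9 = d2 + d3/5 + d5/4 = 439/80
  d10 = d5/5 = 11/20
  d11 = d1 + d2 + d5/5 = 171/20
Walk from origin (0, 0):
  seg 1: right by d7 = -27/2 → (-27/2, 0)
  seg 2: up by d8 = -17/20 → (-27/2, -17/20)
  seg 3: right by d3 = 9 → (-9/2, -17/20)
  seg 4: right by d7 = -27/2 → (-18, -17/20)
  seg 5: left by d11 = 171/20 → (-531/20, -17/20)
  seg 6: left by d6 = -9/2 → (-441/20, -17/20)
  seg 7: left by d3 = 9 → (-621/20, -17/20)
  seg 8: left by d8 = -17/20 → (-151/5, -17/20)
  seg 9: up by d3 = 9 → (-151/5, 163/20)
  seg 10: up by d8 = -17/20 → (-151/5, 73/10)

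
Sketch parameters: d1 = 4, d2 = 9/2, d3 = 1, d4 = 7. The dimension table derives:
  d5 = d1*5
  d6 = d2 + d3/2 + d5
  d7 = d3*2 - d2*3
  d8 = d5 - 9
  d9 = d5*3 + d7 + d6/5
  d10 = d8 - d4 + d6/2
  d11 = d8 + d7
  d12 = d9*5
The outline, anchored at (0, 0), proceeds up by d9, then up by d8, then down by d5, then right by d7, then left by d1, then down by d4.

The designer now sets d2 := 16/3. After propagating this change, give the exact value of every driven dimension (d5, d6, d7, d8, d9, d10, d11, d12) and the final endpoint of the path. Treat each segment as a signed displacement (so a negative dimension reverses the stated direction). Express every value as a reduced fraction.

Apply edit: d2 := 16/3
  d5 = d1*5 = 20
  d6 = d2 + d3/2 + d5 = 155/6
  d7 = d3*2 - d2*3 = -14
  d8 = d5 - 9 = 11
  d9 = d5*3 + d7 + d6/5 = 307/6
  d10 = d8 - d4 + d6/2 = 203/12
  d11 = d8 + d7 = -3
  d12 = d9*5 = 1535/6
Walk from origin (0, 0):
  seg 1: up by d9 = 307/6 → (0, 307/6)
  seg 2: up by d8 = 11 → (0, 373/6)
  seg 3: down by d5 = 20 → (0, 253/6)
  seg 4: right by d7 = -14 → (-14, 253/6)
  seg 5: left by d1 = 4 → (-18, 253/6)
  seg 6: down by d4 = 7 → (-18, 211/6)

d5 = 20
d6 = 155/6
d7 = -14
d8 = 11
d9 = 307/6
d10 = 203/12
d11 = -3
d12 = 1535/6
endpoint = (-18, 211/6)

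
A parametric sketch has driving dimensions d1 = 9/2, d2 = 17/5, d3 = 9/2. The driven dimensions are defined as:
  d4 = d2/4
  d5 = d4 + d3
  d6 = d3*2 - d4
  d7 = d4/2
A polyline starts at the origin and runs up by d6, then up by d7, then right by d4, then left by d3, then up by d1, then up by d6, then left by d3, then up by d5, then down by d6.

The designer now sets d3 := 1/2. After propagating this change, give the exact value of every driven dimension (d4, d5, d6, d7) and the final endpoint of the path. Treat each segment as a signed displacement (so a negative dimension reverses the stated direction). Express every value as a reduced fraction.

d4 = 17/20
d5 = 27/20
d6 = 3/20
d7 = 17/40
endpoint = (-3/20, 257/40)

Apply edit: d3 := 1/2
  d4 = d2/4 = 17/20
  d5 = d4 + d3 = 27/20
  d6 = d3*2 - d4 = 3/20
  d7 = d4/2 = 17/40
Walk from origin (0, 0):
  seg 1: up by d6 = 3/20 → (0, 3/20)
  seg 2: up by d7 = 17/40 → (0, 23/40)
  seg 3: right by d4 = 17/20 → (17/20, 23/40)
  seg 4: left by d3 = 1/2 → (7/20, 23/40)
  seg 5: up by d1 = 9/2 → (7/20, 203/40)
  seg 6: up by d6 = 3/20 → (7/20, 209/40)
  seg 7: left by d3 = 1/2 → (-3/20, 209/40)
  seg 8: up by d5 = 27/20 → (-3/20, 263/40)
  seg 9: down by d6 = 3/20 → (-3/20, 257/40)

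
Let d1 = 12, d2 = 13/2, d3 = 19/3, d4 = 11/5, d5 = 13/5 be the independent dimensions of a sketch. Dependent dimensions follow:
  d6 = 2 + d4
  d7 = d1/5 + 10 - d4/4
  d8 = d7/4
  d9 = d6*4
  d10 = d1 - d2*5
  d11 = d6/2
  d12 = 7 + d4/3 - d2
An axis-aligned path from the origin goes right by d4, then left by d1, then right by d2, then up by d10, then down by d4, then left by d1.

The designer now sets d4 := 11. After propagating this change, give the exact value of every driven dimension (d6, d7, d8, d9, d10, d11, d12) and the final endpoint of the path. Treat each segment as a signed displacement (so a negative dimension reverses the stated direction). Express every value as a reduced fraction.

Apply edit: d4 := 11
  d6 = 2 + d4 = 13
  d7 = d1/5 + 10 - d4/4 = 193/20
  d8 = d7/4 = 193/80
  d9 = d6*4 = 52
  d10 = d1 - d2*5 = -41/2
  d11 = d6/2 = 13/2
  d12 = 7 + d4/3 - d2 = 25/6
Walk from origin (0, 0):
  seg 1: right by d4 = 11 → (11, 0)
  seg 2: left by d1 = 12 → (-1, 0)
  seg 3: right by d2 = 13/2 → (11/2, 0)
  seg 4: up by d10 = -41/2 → (11/2, -41/2)
  seg 5: down by d4 = 11 → (11/2, -63/2)
  seg 6: left by d1 = 12 → (-13/2, -63/2)

d6 = 13
d7 = 193/20
d8 = 193/80
d9 = 52
d10 = -41/2
d11 = 13/2
d12 = 25/6
endpoint = (-13/2, -63/2)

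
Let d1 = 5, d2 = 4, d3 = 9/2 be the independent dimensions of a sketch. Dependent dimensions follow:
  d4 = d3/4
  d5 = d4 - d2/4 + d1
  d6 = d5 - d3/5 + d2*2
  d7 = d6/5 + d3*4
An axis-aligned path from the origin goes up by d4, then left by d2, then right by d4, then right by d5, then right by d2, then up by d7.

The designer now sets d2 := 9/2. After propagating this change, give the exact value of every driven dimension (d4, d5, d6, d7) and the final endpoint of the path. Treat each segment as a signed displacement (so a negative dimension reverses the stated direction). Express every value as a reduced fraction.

d4 = 9/8
d5 = 5
d6 = 131/10
d7 = 1031/50
endpoint = (49/8, 4349/200)

Apply edit: d2 := 9/2
  d4 = d3/4 = 9/8
  d5 = d4 - d2/4 + d1 = 5
  d6 = d5 - d3/5 + d2*2 = 131/10
  d7 = d6/5 + d3*4 = 1031/50
Walk from origin (0, 0):
  seg 1: up by d4 = 9/8 → (0, 9/8)
  seg 2: left by d2 = 9/2 → (-9/2, 9/8)
  seg 3: right by d4 = 9/8 → (-27/8, 9/8)
  seg 4: right by d5 = 5 → (13/8, 9/8)
  seg 5: right by d2 = 9/2 → (49/8, 9/8)
  seg 6: up by d7 = 1031/50 → (49/8, 4349/200)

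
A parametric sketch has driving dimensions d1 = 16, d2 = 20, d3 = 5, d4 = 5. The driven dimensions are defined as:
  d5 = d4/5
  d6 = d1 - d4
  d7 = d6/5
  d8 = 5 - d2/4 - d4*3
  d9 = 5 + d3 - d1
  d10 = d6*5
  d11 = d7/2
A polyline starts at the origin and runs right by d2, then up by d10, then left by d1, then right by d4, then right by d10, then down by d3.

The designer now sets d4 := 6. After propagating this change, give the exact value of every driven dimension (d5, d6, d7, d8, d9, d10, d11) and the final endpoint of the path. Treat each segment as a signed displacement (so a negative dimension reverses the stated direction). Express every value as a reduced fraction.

Apply edit: d4 := 6
  d5 = d4/5 = 6/5
  d6 = d1 - d4 = 10
  d7 = d6/5 = 2
  d8 = 5 - d2/4 - d4*3 = -18
  d9 = 5 + d3 - d1 = -6
  d10 = d6*5 = 50
  d11 = d7/2 = 1
Walk from origin (0, 0):
  seg 1: right by d2 = 20 → (20, 0)
  seg 2: up by d10 = 50 → (20, 50)
  seg 3: left by d1 = 16 → (4, 50)
  seg 4: right by d4 = 6 → (10, 50)
  seg 5: right by d10 = 50 → (60, 50)
  seg 6: down by d3 = 5 → (60, 45)

d5 = 6/5
d6 = 10
d7 = 2
d8 = -18
d9 = -6
d10 = 50
d11 = 1
endpoint = (60, 45)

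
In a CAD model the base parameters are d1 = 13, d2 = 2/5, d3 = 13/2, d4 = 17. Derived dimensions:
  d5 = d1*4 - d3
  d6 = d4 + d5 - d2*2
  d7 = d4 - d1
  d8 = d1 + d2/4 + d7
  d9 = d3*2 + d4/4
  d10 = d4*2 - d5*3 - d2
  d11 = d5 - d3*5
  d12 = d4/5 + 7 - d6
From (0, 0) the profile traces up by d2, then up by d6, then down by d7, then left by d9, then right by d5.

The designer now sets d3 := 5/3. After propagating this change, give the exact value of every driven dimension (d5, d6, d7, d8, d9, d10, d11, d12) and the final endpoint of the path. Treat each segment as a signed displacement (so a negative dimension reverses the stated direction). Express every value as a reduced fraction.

d5 = 151/3
d6 = 998/15
d7 = 4
d8 = 171/10
d9 = 91/12
d10 = -587/5
d11 = 42
d12 = -842/15
endpoint = (171/4, 944/15)

Apply edit: d3 := 5/3
  d5 = d1*4 - d3 = 151/3
  d6 = d4 + d5 - d2*2 = 998/15
  d7 = d4 - d1 = 4
  d8 = d1 + d2/4 + d7 = 171/10
  d9 = d3*2 + d4/4 = 91/12
  d10 = d4*2 - d5*3 - d2 = -587/5
  d11 = d5 - d3*5 = 42
  d12 = d4/5 + 7 - d6 = -842/15
Walk from origin (0, 0):
  seg 1: up by d2 = 2/5 → (0, 2/5)
  seg 2: up by d6 = 998/15 → (0, 1004/15)
  seg 3: down by d7 = 4 → (0, 944/15)
  seg 4: left by d9 = 91/12 → (-91/12, 944/15)
  seg 5: right by d5 = 151/3 → (171/4, 944/15)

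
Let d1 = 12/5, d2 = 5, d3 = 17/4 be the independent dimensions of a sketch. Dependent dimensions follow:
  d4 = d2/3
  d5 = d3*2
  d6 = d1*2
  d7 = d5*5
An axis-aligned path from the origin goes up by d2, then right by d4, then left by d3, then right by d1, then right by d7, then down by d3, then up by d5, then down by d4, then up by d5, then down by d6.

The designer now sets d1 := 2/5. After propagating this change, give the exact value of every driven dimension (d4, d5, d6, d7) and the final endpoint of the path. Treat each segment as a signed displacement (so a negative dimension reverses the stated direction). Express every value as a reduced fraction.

d4 = 5/3
d5 = 17/2
d6 = 4/5
d7 = 85/2
endpoint = (2419/60, 917/60)

Apply edit: d1 := 2/5
  d4 = d2/3 = 5/3
  d5 = d3*2 = 17/2
  d6 = d1*2 = 4/5
  d7 = d5*5 = 85/2
Walk from origin (0, 0):
  seg 1: up by d2 = 5 → (0, 5)
  seg 2: right by d4 = 5/3 → (5/3, 5)
  seg 3: left by d3 = 17/4 → (-31/12, 5)
  seg 4: right by d1 = 2/5 → (-131/60, 5)
  seg 5: right by d7 = 85/2 → (2419/60, 5)
  seg 6: down by d3 = 17/4 → (2419/60, 3/4)
  seg 7: up by d5 = 17/2 → (2419/60, 37/4)
  seg 8: down by d4 = 5/3 → (2419/60, 91/12)
  seg 9: up by d5 = 17/2 → (2419/60, 193/12)
  seg 10: down by d6 = 4/5 → (2419/60, 917/60)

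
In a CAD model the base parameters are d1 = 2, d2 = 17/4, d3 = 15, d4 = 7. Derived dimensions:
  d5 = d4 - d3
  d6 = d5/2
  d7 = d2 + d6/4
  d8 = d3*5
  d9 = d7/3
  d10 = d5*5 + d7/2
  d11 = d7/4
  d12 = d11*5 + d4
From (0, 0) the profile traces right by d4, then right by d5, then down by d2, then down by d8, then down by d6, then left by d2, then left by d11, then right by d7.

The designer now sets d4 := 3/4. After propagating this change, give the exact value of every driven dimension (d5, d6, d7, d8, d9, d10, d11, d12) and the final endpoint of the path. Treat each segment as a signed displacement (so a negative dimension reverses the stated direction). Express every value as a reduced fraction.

Apply edit: d4 := 3/4
  d5 = d4 - d3 = -57/4
  d6 = d5/2 = -57/8
  d7 = d2 + d6/4 = 79/32
  d8 = d3*5 = 75
  d9 = d7/3 = 79/96
  d10 = d5*5 + d7/2 = -4481/64
  d11 = d7/4 = 79/128
  d12 = d11*5 + d4 = 491/128
Walk from origin (0, 0):
  seg 1: right by d4 = 3/4 → (3/4, 0)
  seg 2: right by d5 = -57/4 → (-27/2, 0)
  seg 3: down by d2 = 17/4 → (-27/2, -17/4)
  seg 4: down by d8 = 75 → (-27/2, -317/4)
  seg 5: down by d6 = -57/8 → (-27/2, -577/8)
  seg 6: left by d2 = 17/4 → (-71/4, -577/8)
  seg 7: left by d11 = 79/128 → (-2351/128, -577/8)
  seg 8: right by d7 = 79/32 → (-2035/128, -577/8)

d5 = -57/4
d6 = -57/8
d7 = 79/32
d8 = 75
d9 = 79/96
d10 = -4481/64
d11 = 79/128
d12 = 491/128
endpoint = (-2035/128, -577/8)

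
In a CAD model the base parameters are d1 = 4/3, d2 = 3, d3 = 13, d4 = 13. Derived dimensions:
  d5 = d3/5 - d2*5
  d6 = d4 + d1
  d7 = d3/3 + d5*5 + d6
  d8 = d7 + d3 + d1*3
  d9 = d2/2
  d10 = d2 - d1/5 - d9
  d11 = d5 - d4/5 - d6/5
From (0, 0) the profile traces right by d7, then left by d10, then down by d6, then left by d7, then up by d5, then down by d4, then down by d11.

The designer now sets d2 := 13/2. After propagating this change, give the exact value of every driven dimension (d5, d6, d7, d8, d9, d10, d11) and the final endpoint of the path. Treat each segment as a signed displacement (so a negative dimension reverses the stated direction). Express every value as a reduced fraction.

Apply edit: d2 := 13/2
  d5 = d3/5 - d2*5 = -299/10
  d6 = d4 + d1 = 43/3
  d7 = d3/3 + d5*5 + d6 = -785/6
  d8 = d7 + d3 + d1*3 = -683/6
  d9 = d2/2 = 13/4
  d10 = d2 - d1/5 - d9 = 179/60
  d11 = d5 - d4/5 - d6/5 = -1061/30
Walk from origin (0, 0):
  seg 1: right by d7 = -785/6 → (-785/6, 0)
  seg 2: left by d10 = 179/60 → (-8029/60, 0)
  seg 3: down by d6 = 43/3 → (-8029/60, -43/3)
  seg 4: left by d7 = -785/6 → (-179/60, -43/3)
  seg 5: up by d5 = -299/10 → (-179/60, -1327/30)
  seg 6: down by d4 = 13 → (-179/60, -1717/30)
  seg 7: down by d11 = -1061/30 → (-179/60, -328/15)

d5 = -299/10
d6 = 43/3
d7 = -785/6
d8 = -683/6
d9 = 13/4
d10 = 179/60
d11 = -1061/30
endpoint = (-179/60, -328/15)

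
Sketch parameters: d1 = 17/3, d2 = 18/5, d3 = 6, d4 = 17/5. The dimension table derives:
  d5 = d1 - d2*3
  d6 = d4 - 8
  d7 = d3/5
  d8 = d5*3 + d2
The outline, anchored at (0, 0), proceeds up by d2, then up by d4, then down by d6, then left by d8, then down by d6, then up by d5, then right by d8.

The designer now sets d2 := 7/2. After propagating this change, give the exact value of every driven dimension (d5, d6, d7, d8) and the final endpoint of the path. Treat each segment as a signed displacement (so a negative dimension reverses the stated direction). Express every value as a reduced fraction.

d5 = -29/6
d6 = -23/5
d7 = 6/5
d8 = -11
endpoint = (0, 169/15)

Apply edit: d2 := 7/2
  d5 = d1 - d2*3 = -29/6
  d6 = d4 - 8 = -23/5
  d7 = d3/5 = 6/5
  d8 = d5*3 + d2 = -11
Walk from origin (0, 0):
  seg 1: up by d2 = 7/2 → (0, 7/2)
  seg 2: up by d4 = 17/5 → (0, 69/10)
  seg 3: down by d6 = -23/5 → (0, 23/2)
  seg 4: left by d8 = -11 → (11, 23/2)
  seg 5: down by d6 = -23/5 → (11, 161/10)
  seg 6: up by d5 = -29/6 → (11, 169/15)
  seg 7: right by d8 = -11 → (0, 169/15)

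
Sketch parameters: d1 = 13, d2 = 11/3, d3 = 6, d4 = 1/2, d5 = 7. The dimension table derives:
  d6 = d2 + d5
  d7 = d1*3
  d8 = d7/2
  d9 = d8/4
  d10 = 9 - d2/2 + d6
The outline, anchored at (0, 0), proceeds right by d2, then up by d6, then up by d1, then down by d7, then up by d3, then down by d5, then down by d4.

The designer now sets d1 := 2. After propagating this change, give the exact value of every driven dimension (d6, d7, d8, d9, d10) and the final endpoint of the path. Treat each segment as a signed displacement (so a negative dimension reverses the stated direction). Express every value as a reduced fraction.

Apply edit: d1 := 2
  d6 = d2 + d5 = 32/3
  d7 = d1*3 = 6
  d8 = d7/2 = 3
  d9 = d8/4 = 3/4
  d10 = 9 - d2/2 + d6 = 107/6
Walk from origin (0, 0):
  seg 1: right by d2 = 11/3 → (11/3, 0)
  seg 2: up by d6 = 32/3 → (11/3, 32/3)
  seg 3: up by d1 = 2 → (11/3, 38/3)
  seg 4: down by d7 = 6 → (11/3, 20/3)
  seg 5: up by d3 = 6 → (11/3, 38/3)
  seg 6: down by d5 = 7 → (11/3, 17/3)
  seg 7: down by d4 = 1/2 → (11/3, 31/6)

d6 = 32/3
d7 = 6
d8 = 3
d9 = 3/4
d10 = 107/6
endpoint = (11/3, 31/6)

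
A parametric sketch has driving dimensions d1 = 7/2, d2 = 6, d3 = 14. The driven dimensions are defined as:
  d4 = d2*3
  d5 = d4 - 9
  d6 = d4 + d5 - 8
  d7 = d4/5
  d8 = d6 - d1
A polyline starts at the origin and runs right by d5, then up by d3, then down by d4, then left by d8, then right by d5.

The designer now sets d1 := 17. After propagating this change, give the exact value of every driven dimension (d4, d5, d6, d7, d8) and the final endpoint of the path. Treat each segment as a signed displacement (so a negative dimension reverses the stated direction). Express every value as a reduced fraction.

d4 = 18
d5 = 9
d6 = 19
d7 = 18/5
d8 = 2
endpoint = (16, -4)

Apply edit: d1 := 17
  d4 = d2*3 = 18
  d5 = d4 - 9 = 9
  d6 = d4 + d5 - 8 = 19
  d7 = d4/5 = 18/5
  d8 = d6 - d1 = 2
Walk from origin (0, 0):
  seg 1: right by d5 = 9 → (9, 0)
  seg 2: up by d3 = 14 → (9, 14)
  seg 3: down by d4 = 18 → (9, -4)
  seg 4: left by d8 = 2 → (7, -4)
  seg 5: right by d5 = 9 → (16, -4)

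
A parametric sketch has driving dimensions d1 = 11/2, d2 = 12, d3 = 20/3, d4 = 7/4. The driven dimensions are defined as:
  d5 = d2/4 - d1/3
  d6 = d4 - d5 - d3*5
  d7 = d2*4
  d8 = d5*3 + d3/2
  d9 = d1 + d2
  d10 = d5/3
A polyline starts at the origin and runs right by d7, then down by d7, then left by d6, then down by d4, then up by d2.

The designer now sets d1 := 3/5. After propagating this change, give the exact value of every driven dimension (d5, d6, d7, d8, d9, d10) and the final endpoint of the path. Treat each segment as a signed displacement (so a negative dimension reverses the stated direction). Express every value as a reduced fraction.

d5 = 14/5
d6 = -2063/60
d7 = 48
d8 = 176/15
d9 = 63/5
d10 = 14/15
endpoint = (4943/60, -151/4)

Apply edit: d1 := 3/5
  d5 = d2/4 - d1/3 = 14/5
  d6 = d4 - d5 - d3*5 = -2063/60
  d7 = d2*4 = 48
  d8 = d5*3 + d3/2 = 176/15
  d9 = d1 + d2 = 63/5
  d10 = d5/3 = 14/15
Walk from origin (0, 0):
  seg 1: right by d7 = 48 → (48, 0)
  seg 2: down by d7 = 48 → (48, -48)
  seg 3: left by d6 = -2063/60 → (4943/60, -48)
  seg 4: down by d4 = 7/4 → (4943/60, -199/4)
  seg 5: up by d2 = 12 → (4943/60, -151/4)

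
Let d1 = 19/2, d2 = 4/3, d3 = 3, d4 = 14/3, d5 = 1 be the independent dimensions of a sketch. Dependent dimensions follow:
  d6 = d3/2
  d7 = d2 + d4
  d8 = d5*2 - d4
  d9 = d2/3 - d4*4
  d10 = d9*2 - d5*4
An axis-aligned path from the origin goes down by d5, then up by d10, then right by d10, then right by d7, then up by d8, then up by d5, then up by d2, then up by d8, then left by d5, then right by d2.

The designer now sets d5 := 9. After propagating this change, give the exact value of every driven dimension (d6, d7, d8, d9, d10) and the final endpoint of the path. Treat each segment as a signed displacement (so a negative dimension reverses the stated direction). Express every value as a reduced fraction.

d6 = 3/2
d7 = 6
d8 = 40/3
d9 = -164/9
d10 = -652/9
endpoint = (-667/9, -400/9)

Apply edit: d5 := 9
  d6 = d3/2 = 3/2
  d7 = d2 + d4 = 6
  d8 = d5*2 - d4 = 40/3
  d9 = d2/3 - d4*4 = -164/9
  d10 = d9*2 - d5*4 = -652/9
Walk from origin (0, 0):
  seg 1: down by d5 = 9 → (0, -9)
  seg 2: up by d10 = -652/9 → (0, -733/9)
  seg 3: right by d10 = -652/9 → (-652/9, -733/9)
  seg 4: right by d7 = 6 → (-598/9, -733/9)
  seg 5: up by d8 = 40/3 → (-598/9, -613/9)
  seg 6: up by d5 = 9 → (-598/9, -532/9)
  seg 7: up by d2 = 4/3 → (-598/9, -520/9)
  seg 8: up by d8 = 40/3 → (-598/9, -400/9)
  seg 9: left by d5 = 9 → (-679/9, -400/9)
  seg 10: right by d2 = 4/3 → (-667/9, -400/9)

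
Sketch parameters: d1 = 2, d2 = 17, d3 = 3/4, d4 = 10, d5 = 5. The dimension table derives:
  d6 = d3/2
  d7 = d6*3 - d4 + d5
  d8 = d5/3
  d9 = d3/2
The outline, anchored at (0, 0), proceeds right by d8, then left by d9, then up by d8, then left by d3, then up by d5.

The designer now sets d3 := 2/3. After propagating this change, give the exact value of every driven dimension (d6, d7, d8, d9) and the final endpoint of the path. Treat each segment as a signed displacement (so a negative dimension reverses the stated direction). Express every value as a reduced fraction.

d6 = 1/3
d7 = -4
d8 = 5/3
d9 = 1/3
endpoint = (2/3, 20/3)

Apply edit: d3 := 2/3
  d6 = d3/2 = 1/3
  d7 = d6*3 - d4 + d5 = -4
  d8 = d5/3 = 5/3
  d9 = d3/2 = 1/3
Walk from origin (0, 0):
  seg 1: right by d8 = 5/3 → (5/3, 0)
  seg 2: left by d9 = 1/3 → (4/3, 0)
  seg 3: up by d8 = 5/3 → (4/3, 5/3)
  seg 4: left by d3 = 2/3 → (2/3, 5/3)
  seg 5: up by d5 = 5 → (2/3, 20/3)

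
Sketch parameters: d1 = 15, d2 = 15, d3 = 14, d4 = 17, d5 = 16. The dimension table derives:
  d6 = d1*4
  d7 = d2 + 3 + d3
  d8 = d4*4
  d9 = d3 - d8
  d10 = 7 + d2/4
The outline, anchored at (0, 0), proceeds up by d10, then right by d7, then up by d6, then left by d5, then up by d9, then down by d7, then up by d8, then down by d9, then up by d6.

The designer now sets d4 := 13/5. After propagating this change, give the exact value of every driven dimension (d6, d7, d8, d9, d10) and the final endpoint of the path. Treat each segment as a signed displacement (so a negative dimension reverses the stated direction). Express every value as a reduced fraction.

Apply edit: d4 := 13/5
  d6 = d1*4 = 60
  d7 = d2 + 3 + d3 = 32
  d8 = d4*4 = 52/5
  d9 = d3 - d8 = 18/5
  d10 = 7 + d2/4 = 43/4
Walk from origin (0, 0):
  seg 1: up by d10 = 43/4 → (0, 43/4)
  seg 2: right by d7 = 32 → (32, 43/4)
  seg 3: up by d6 = 60 → (32, 283/4)
  seg 4: left by d5 = 16 → (16, 283/4)
  seg 5: up by d9 = 18/5 → (16, 1487/20)
  seg 6: down by d7 = 32 → (16, 847/20)
  seg 7: up by d8 = 52/5 → (16, 211/4)
  seg 8: down by d9 = 18/5 → (16, 983/20)
  seg 9: up by d6 = 60 → (16, 2183/20)

d6 = 60
d7 = 32
d8 = 52/5
d9 = 18/5
d10 = 43/4
endpoint = (16, 2183/20)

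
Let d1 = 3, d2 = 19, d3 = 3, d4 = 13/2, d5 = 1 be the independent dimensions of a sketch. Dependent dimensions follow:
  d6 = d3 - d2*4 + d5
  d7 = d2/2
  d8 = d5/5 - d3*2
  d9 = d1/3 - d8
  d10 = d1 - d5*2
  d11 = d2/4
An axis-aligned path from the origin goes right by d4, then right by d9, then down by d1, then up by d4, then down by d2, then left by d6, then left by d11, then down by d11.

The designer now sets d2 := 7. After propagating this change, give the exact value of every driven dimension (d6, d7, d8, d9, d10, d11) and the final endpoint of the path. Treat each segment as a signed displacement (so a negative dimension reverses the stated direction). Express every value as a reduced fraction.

Apply edit: d2 := 7
  d6 = d3 - d2*4 + d5 = -24
  d7 = d2/2 = 7/2
  d8 = d5/5 - d3*2 = -29/5
  d9 = d1/3 - d8 = 34/5
  d10 = d1 - d5*2 = 1
  d11 = d2/4 = 7/4
Walk from origin (0, 0):
  seg 1: right by d4 = 13/2 → (13/2, 0)
  seg 2: right by d9 = 34/5 → (133/10, 0)
  seg 3: down by d1 = 3 → (133/10, -3)
  seg 4: up by d4 = 13/2 → (133/10, 7/2)
  seg 5: down by d2 = 7 → (133/10, -7/2)
  seg 6: left by d6 = -24 → (373/10, -7/2)
  seg 7: left by d11 = 7/4 → (711/20, -7/2)
  seg 8: down by d11 = 7/4 → (711/20, -21/4)

d6 = -24
d7 = 7/2
d8 = -29/5
d9 = 34/5
d10 = 1
d11 = 7/4
endpoint = (711/20, -21/4)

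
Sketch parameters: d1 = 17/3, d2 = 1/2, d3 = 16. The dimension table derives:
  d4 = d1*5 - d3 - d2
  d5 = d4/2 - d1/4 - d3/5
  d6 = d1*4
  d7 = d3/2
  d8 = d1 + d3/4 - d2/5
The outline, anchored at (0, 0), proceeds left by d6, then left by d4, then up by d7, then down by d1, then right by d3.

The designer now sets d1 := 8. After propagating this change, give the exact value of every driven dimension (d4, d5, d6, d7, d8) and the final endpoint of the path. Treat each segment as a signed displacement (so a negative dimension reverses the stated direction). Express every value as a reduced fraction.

Apply edit: d1 := 8
  d4 = d1*5 - d3 - d2 = 47/2
  d5 = d4/2 - d1/4 - d3/5 = 131/20
  d6 = d1*4 = 32
  d7 = d3/2 = 8
  d8 = d1 + d3/4 - d2/5 = 119/10
Walk from origin (0, 0):
  seg 1: left by d6 = 32 → (-32, 0)
  seg 2: left by d4 = 47/2 → (-111/2, 0)
  seg 3: up by d7 = 8 → (-111/2, 8)
  seg 4: down by d1 = 8 → (-111/2, 0)
  seg 5: right by d3 = 16 → (-79/2, 0)

d4 = 47/2
d5 = 131/20
d6 = 32
d7 = 8
d8 = 119/10
endpoint = (-79/2, 0)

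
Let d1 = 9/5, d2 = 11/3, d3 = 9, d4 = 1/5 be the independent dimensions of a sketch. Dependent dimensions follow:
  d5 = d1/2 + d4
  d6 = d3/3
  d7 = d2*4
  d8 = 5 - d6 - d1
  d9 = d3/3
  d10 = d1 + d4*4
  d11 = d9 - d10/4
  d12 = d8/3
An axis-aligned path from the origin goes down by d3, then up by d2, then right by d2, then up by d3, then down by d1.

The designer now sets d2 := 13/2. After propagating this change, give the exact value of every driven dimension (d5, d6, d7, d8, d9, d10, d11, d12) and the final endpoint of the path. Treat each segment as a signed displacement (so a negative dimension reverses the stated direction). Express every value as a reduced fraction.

d5 = 11/10
d6 = 3
d7 = 26
d8 = 1/5
d9 = 3
d10 = 13/5
d11 = 47/20
d12 = 1/15
endpoint = (13/2, 47/10)

Apply edit: d2 := 13/2
  d5 = d1/2 + d4 = 11/10
  d6 = d3/3 = 3
  d7 = d2*4 = 26
  d8 = 5 - d6 - d1 = 1/5
  d9 = d3/3 = 3
  d10 = d1 + d4*4 = 13/5
  d11 = d9 - d10/4 = 47/20
  d12 = d8/3 = 1/15
Walk from origin (0, 0):
  seg 1: down by d3 = 9 → (0, -9)
  seg 2: up by d2 = 13/2 → (0, -5/2)
  seg 3: right by d2 = 13/2 → (13/2, -5/2)
  seg 4: up by d3 = 9 → (13/2, 13/2)
  seg 5: down by d1 = 9/5 → (13/2, 47/10)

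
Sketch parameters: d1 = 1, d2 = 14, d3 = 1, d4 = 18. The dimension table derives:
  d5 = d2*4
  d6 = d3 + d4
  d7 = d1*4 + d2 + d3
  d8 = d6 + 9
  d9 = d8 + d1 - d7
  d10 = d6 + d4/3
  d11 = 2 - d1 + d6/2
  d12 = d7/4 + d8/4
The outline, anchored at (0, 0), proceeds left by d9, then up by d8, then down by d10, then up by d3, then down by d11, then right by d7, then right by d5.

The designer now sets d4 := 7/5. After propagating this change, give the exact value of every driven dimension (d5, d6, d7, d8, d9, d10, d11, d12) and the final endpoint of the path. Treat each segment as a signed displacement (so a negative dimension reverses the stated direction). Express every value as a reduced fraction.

Apply edit: d4 := 7/5
  d5 = d2*4 = 56
  d6 = d3 + d4 = 12/5
  d7 = d1*4 + d2 + d3 = 19
  d8 = d6 + 9 = 57/5
  d9 = d8 + d1 - d7 = -33/5
  d10 = d6 + d4/3 = 43/15
  d11 = 2 - d1 + d6/2 = 11/5
  d12 = d7/4 + d8/4 = 38/5
Walk from origin (0, 0):
  seg 1: left by d9 = -33/5 → (33/5, 0)
  seg 2: up by d8 = 57/5 → (33/5, 57/5)
  seg 3: down by d10 = 43/15 → (33/5, 128/15)
  seg 4: up by d3 = 1 → (33/5, 143/15)
  seg 5: down by d11 = 11/5 → (33/5, 22/3)
  seg 6: right by d7 = 19 → (128/5, 22/3)
  seg 7: right by d5 = 56 → (408/5, 22/3)

d5 = 56
d6 = 12/5
d7 = 19
d8 = 57/5
d9 = -33/5
d10 = 43/15
d11 = 11/5
d12 = 38/5
endpoint = (408/5, 22/3)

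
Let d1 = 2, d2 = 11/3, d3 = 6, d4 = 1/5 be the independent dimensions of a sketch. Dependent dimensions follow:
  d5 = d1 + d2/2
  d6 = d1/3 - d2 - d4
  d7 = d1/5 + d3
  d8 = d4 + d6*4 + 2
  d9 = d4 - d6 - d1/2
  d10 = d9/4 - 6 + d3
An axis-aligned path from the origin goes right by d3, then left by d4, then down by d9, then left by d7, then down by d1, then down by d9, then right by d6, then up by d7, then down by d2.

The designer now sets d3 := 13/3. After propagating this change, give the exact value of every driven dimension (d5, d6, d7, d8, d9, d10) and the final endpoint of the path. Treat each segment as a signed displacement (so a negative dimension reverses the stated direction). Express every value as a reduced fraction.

d5 = 23/6
d6 = -16/5
d7 = 71/15
d8 = -53/5
d9 = 12/5
d10 = -16/15
endpoint = (-19/5, -86/15)

Apply edit: d3 := 13/3
  d5 = d1 + d2/2 = 23/6
  d6 = d1/3 - d2 - d4 = -16/5
  d7 = d1/5 + d3 = 71/15
  d8 = d4 + d6*4 + 2 = -53/5
  d9 = d4 - d6 - d1/2 = 12/5
  d10 = d9/4 - 6 + d3 = -16/15
Walk from origin (0, 0):
  seg 1: right by d3 = 13/3 → (13/3, 0)
  seg 2: left by d4 = 1/5 → (62/15, 0)
  seg 3: down by d9 = 12/5 → (62/15, -12/5)
  seg 4: left by d7 = 71/15 → (-3/5, -12/5)
  seg 5: down by d1 = 2 → (-3/5, -22/5)
  seg 6: down by d9 = 12/5 → (-3/5, -34/5)
  seg 7: right by d6 = -16/5 → (-19/5, -34/5)
  seg 8: up by d7 = 71/15 → (-19/5, -31/15)
  seg 9: down by d2 = 11/3 → (-19/5, -86/15)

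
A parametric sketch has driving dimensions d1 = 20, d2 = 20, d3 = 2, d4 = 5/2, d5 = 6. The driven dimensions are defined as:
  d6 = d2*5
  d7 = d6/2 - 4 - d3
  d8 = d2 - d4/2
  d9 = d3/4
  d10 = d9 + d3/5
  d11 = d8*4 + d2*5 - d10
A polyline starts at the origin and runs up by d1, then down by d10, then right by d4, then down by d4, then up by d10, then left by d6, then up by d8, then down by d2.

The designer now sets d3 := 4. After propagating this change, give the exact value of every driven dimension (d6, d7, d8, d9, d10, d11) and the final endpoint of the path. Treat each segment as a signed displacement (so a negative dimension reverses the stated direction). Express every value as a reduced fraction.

d6 = 100
d7 = 42
d8 = 75/4
d9 = 1
d10 = 9/5
d11 = 866/5
endpoint = (-195/2, 65/4)

Apply edit: d3 := 4
  d6 = d2*5 = 100
  d7 = d6/2 - 4 - d3 = 42
  d8 = d2 - d4/2 = 75/4
  d9 = d3/4 = 1
  d10 = d9 + d3/5 = 9/5
  d11 = d8*4 + d2*5 - d10 = 866/5
Walk from origin (0, 0):
  seg 1: up by d1 = 20 → (0, 20)
  seg 2: down by d10 = 9/5 → (0, 91/5)
  seg 3: right by d4 = 5/2 → (5/2, 91/5)
  seg 4: down by d4 = 5/2 → (5/2, 157/10)
  seg 5: up by d10 = 9/5 → (5/2, 35/2)
  seg 6: left by d6 = 100 → (-195/2, 35/2)
  seg 7: up by d8 = 75/4 → (-195/2, 145/4)
  seg 8: down by d2 = 20 → (-195/2, 65/4)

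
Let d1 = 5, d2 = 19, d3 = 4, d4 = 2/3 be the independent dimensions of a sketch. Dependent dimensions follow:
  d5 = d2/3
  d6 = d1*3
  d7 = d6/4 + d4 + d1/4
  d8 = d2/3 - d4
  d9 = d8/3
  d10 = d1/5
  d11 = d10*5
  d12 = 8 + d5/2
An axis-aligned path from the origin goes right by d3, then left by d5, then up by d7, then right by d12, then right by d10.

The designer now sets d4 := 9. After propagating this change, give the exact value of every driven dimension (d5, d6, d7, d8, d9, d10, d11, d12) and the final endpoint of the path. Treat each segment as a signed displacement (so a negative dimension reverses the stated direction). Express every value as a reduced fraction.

d5 = 19/3
d6 = 15
d7 = 14
d8 = -8/3
d9 = -8/9
d10 = 1
d11 = 5
d12 = 67/6
endpoint = (59/6, 14)

Apply edit: d4 := 9
  d5 = d2/3 = 19/3
  d6 = d1*3 = 15
  d7 = d6/4 + d4 + d1/4 = 14
  d8 = d2/3 - d4 = -8/3
  d9 = d8/3 = -8/9
  d10 = d1/5 = 1
  d11 = d10*5 = 5
  d12 = 8 + d5/2 = 67/6
Walk from origin (0, 0):
  seg 1: right by d3 = 4 → (4, 0)
  seg 2: left by d5 = 19/3 → (-7/3, 0)
  seg 3: up by d7 = 14 → (-7/3, 14)
  seg 4: right by d12 = 67/6 → (53/6, 14)
  seg 5: right by d10 = 1 → (59/6, 14)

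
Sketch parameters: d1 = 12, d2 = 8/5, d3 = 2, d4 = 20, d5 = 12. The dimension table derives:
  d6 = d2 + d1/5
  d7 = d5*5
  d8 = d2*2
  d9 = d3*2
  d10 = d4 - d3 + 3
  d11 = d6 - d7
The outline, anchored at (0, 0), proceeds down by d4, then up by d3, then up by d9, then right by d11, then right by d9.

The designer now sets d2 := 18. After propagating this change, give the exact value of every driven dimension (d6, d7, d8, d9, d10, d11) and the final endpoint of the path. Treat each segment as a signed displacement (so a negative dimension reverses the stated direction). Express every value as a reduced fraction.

Apply edit: d2 := 18
  d6 = d2 + d1/5 = 102/5
  d7 = d5*5 = 60
  d8 = d2*2 = 36
  d9 = d3*2 = 4
  d10 = d4 - d3 + 3 = 21
  d11 = d6 - d7 = -198/5
Walk from origin (0, 0):
  seg 1: down by d4 = 20 → (0, -20)
  seg 2: up by d3 = 2 → (0, -18)
  seg 3: up by d9 = 4 → (0, -14)
  seg 4: right by d11 = -198/5 → (-198/5, -14)
  seg 5: right by d9 = 4 → (-178/5, -14)

d6 = 102/5
d7 = 60
d8 = 36
d9 = 4
d10 = 21
d11 = -198/5
endpoint = (-178/5, -14)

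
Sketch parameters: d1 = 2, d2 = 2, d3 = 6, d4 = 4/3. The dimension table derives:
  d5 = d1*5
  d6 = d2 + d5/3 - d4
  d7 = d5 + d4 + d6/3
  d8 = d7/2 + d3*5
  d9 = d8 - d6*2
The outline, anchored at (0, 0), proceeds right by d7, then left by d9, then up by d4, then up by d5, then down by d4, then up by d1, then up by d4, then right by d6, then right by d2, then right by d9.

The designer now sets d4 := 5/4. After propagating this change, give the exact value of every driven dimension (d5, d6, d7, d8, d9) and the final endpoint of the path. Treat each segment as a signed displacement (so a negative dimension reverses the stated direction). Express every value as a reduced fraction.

d5 = 10
d6 = 49/12
d7 = 227/18
d8 = 1307/36
d9 = 1013/36
endpoint = (673/36, 53/4)

Apply edit: d4 := 5/4
  d5 = d1*5 = 10
  d6 = d2 + d5/3 - d4 = 49/12
  d7 = d5 + d4 + d6/3 = 227/18
  d8 = d7/2 + d3*5 = 1307/36
  d9 = d8 - d6*2 = 1013/36
Walk from origin (0, 0):
  seg 1: right by d7 = 227/18 → (227/18, 0)
  seg 2: left by d9 = 1013/36 → (-559/36, 0)
  seg 3: up by d4 = 5/4 → (-559/36, 5/4)
  seg 4: up by d5 = 10 → (-559/36, 45/4)
  seg 5: down by d4 = 5/4 → (-559/36, 10)
  seg 6: up by d1 = 2 → (-559/36, 12)
  seg 7: up by d4 = 5/4 → (-559/36, 53/4)
  seg 8: right by d6 = 49/12 → (-103/9, 53/4)
  seg 9: right by d2 = 2 → (-85/9, 53/4)
  seg 10: right by d9 = 1013/36 → (673/36, 53/4)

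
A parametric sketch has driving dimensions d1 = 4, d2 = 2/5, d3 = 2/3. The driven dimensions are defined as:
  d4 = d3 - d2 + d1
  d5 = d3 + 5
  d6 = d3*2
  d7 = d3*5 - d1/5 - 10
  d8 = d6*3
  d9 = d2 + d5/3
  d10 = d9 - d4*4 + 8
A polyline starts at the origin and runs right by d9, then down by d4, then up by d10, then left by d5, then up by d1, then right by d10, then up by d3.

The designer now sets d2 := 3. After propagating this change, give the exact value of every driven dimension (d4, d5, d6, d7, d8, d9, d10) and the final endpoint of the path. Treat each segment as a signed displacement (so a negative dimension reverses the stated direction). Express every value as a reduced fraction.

d4 = 5/3
d5 = 17/3
d6 = 4/3
d7 = -112/15
d8 = 4
d9 = 44/9
d10 = 56/9
endpoint = (49/9, 83/9)

Apply edit: d2 := 3
  d4 = d3 - d2 + d1 = 5/3
  d5 = d3 + 5 = 17/3
  d6 = d3*2 = 4/3
  d7 = d3*5 - d1/5 - 10 = -112/15
  d8 = d6*3 = 4
  d9 = d2 + d5/3 = 44/9
  d10 = d9 - d4*4 + 8 = 56/9
Walk from origin (0, 0):
  seg 1: right by d9 = 44/9 → (44/9, 0)
  seg 2: down by d4 = 5/3 → (44/9, -5/3)
  seg 3: up by d10 = 56/9 → (44/9, 41/9)
  seg 4: left by d5 = 17/3 → (-7/9, 41/9)
  seg 5: up by d1 = 4 → (-7/9, 77/9)
  seg 6: right by d10 = 56/9 → (49/9, 77/9)
  seg 7: up by d3 = 2/3 → (49/9, 83/9)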